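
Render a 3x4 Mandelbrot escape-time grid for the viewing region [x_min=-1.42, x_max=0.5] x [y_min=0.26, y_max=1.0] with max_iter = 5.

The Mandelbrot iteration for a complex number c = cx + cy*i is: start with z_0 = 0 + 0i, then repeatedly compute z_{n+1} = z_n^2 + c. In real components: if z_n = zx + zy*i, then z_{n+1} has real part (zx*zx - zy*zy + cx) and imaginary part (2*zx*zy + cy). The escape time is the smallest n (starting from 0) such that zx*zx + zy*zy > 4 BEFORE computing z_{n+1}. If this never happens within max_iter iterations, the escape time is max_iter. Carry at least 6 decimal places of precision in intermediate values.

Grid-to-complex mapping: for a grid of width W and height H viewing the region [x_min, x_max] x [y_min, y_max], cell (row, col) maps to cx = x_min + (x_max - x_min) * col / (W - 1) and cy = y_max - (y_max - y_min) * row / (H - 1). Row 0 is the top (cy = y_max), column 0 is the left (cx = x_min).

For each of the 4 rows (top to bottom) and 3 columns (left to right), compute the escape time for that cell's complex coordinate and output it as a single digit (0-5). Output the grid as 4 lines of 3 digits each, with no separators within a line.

Answer: 342
353
355
555

Derivation:
(row=0, col=0): c = -1.4200 + 1.0000i → escape time 3
(row=0, col=1): c = -0.4600 + 1.0000i → escape time 4
(row=0, col=2): c = 0.5000 + 1.0000i → escape time 2
(row=1, col=0): c = -1.4200 + 0.7533i → escape time 3
(row=1, col=1): c = -0.4600 + 0.7533i → escape time 5
(row=1, col=2): c = 0.5000 + 0.7533i → escape time 3
(row=2, col=0): c = -1.4200 + 0.5067i → escape time 3
(row=2, col=1): c = -0.4600 + 0.5067i → escape time 5
(row=2, col=2): c = 0.5000 + 0.5067i → escape time 5
(row=3, col=0): c = -1.4200 + 0.2600i → escape time 5
(row=3, col=1): c = -0.4600 + 0.2600i → escape time 5
(row=3, col=2): c = 0.5000 + 0.2600i → escape time 5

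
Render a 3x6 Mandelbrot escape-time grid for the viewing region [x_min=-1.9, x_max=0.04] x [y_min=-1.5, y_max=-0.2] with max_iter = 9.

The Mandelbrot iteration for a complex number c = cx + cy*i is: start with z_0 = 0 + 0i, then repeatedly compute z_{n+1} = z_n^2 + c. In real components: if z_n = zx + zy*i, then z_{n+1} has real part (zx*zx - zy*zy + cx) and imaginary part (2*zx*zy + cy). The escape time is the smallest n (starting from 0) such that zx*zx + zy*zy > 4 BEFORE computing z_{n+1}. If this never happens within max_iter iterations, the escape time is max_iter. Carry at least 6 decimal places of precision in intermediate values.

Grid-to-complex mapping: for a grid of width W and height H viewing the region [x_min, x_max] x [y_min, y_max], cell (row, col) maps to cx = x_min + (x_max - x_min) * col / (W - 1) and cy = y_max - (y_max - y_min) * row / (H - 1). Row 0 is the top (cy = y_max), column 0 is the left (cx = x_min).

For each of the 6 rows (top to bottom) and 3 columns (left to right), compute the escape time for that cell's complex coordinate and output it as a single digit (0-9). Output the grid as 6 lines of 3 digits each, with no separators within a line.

(row=0, col=0): c = -1.9000 + -0.2000i → escape time 4
(row=0, col=1): c = -0.9300 + -0.2000i → escape time 9
(row=0, col=2): c = 0.0400 + -0.2000i → escape time 9
(row=1, col=0): c = -1.9000 + -0.4600i → escape time 3
(row=1, col=1): c = -0.9300 + -0.4600i → escape time 6
(row=1, col=2): c = 0.0400 + -0.4600i → escape time 9
(row=2, col=0): c = -1.9000 + -0.7200i → escape time 1
(row=2, col=1): c = -0.9300 + -0.7200i → escape time 4
(row=2, col=2): c = 0.0400 + -0.7200i → escape time 9
(row=3, col=0): c = -1.9000 + -0.9800i → escape time 1
(row=3, col=1): c = -0.9300 + -0.9800i → escape time 3
(row=3, col=2): c = 0.0400 + -0.9800i → escape time 6
(row=4, col=0): c = -1.9000 + -1.2400i → escape time 1
(row=4, col=1): c = -0.9300 + -1.2400i → escape time 3
(row=4, col=2): c = 0.0400 + -1.2400i → escape time 2
(row=5, col=0): c = -1.9000 + -1.5000i → escape time 1
(row=5, col=1): c = -0.9300 + -1.5000i → escape time 2
(row=5, col=2): c = 0.0400 + -1.5000i → escape time 2

Answer: 499
369
149
136
132
122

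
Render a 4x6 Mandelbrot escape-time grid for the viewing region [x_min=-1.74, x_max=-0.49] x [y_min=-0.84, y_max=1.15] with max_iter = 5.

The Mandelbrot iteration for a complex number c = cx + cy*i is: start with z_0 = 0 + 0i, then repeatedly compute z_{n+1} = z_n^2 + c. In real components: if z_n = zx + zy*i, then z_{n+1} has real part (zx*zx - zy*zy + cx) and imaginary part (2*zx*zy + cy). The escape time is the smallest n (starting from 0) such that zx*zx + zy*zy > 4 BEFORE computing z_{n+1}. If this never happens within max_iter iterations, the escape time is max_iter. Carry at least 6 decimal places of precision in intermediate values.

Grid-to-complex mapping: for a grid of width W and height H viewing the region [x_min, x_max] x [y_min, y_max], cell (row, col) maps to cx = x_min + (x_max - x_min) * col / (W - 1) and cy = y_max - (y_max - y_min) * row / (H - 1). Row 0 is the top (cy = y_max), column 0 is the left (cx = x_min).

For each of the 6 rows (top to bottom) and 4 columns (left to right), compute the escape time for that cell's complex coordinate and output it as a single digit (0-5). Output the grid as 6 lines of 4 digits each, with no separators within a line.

(row=0, col=0): c = -1.7400 + 1.1500i → escape time 1
(row=0, col=1): c = -1.3233 + 1.1500i → escape time 2
(row=0, col=2): c = -0.9067 + 1.1500i → escape time 3
(row=0, col=3): c = -0.4900 + 1.1500i → escape time 3
(row=1, col=0): c = -1.7400 + 0.7520i → escape time 3
(row=1, col=1): c = -1.3233 + 0.7520i → escape time 3
(row=1, col=2): c = -0.9067 + 0.7520i → escape time 4
(row=1, col=3): c = -0.4900 + 0.7520i → escape time 5
(row=2, col=0): c = -1.7400 + 0.3540i → escape time 3
(row=2, col=1): c = -1.3233 + 0.3540i → escape time 5
(row=2, col=2): c = -0.9067 + 0.3540i → escape time 5
(row=2, col=3): c = -0.4900 + 0.3540i → escape time 5
(row=3, col=0): c = -1.7400 + -0.0440i → escape time 5
(row=3, col=1): c = -1.3233 + -0.0440i → escape time 5
(row=3, col=2): c = -0.9067 + -0.0440i → escape time 5
(row=3, col=3): c = -0.4900 + -0.0440i → escape time 5
(row=4, col=0): c = -1.7400 + -0.4420i → escape time 3
(row=4, col=1): c = -1.3233 + -0.4420i → escape time 5
(row=4, col=2): c = -0.9067 + -0.4420i → escape time 5
(row=4, col=3): c = -0.4900 + -0.4420i → escape time 5
(row=5, col=0): c = -1.7400 + -0.8400i → escape time 2
(row=5, col=1): c = -1.3233 + -0.8400i → escape time 3
(row=5, col=2): c = -0.9067 + -0.8400i → escape time 3
(row=5, col=3): c = -0.4900 + -0.8400i → escape time 5

Answer: 1233
3345
3555
5555
3555
2335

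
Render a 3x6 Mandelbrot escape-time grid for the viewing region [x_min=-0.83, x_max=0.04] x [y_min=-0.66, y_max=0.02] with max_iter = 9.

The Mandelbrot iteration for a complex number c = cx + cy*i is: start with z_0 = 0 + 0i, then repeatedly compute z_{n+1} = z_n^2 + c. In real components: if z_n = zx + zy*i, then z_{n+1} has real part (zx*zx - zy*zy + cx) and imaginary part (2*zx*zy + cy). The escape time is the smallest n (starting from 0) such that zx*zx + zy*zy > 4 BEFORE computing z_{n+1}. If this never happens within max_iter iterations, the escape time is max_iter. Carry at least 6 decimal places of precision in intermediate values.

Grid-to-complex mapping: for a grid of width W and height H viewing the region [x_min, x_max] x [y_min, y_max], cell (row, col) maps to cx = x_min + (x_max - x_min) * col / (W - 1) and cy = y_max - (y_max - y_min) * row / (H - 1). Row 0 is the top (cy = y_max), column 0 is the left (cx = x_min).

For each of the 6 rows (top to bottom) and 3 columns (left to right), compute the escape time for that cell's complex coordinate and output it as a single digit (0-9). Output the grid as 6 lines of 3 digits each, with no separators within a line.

Answer: 999
999
999
799
699
599

Derivation:
(row=0, col=0): c = -0.8300 + 0.0200i → escape time 9
(row=0, col=1): c = -0.3950 + 0.0200i → escape time 9
(row=0, col=2): c = 0.0400 + 0.0200i → escape time 9
(row=1, col=0): c = -0.8300 + -0.1160i → escape time 9
(row=1, col=1): c = -0.3950 + -0.1160i → escape time 9
(row=1, col=2): c = 0.0400 + -0.1160i → escape time 9
(row=2, col=0): c = -0.8300 + -0.2520i → escape time 9
(row=2, col=1): c = -0.3950 + -0.2520i → escape time 9
(row=2, col=2): c = 0.0400 + -0.2520i → escape time 9
(row=3, col=0): c = -0.8300 + -0.3880i → escape time 7
(row=3, col=1): c = -0.3950 + -0.3880i → escape time 9
(row=3, col=2): c = 0.0400 + -0.3880i → escape time 9
(row=4, col=0): c = -0.8300 + -0.5240i → escape time 6
(row=4, col=1): c = -0.3950 + -0.5240i → escape time 9
(row=4, col=2): c = 0.0400 + -0.5240i → escape time 9
(row=5, col=0): c = -0.8300 + -0.6600i → escape time 5
(row=5, col=1): c = -0.3950 + -0.6600i → escape time 9
(row=5, col=2): c = 0.0400 + -0.6600i → escape time 9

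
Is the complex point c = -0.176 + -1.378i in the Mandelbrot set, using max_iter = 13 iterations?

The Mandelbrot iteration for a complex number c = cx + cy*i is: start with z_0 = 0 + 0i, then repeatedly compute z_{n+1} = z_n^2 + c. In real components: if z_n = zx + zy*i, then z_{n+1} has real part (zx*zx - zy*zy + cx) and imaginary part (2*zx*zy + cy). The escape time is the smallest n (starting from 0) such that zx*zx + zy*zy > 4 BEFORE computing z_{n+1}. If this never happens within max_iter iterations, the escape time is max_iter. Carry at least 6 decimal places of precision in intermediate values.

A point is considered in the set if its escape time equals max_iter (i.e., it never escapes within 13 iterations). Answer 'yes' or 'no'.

Answer: no

Derivation:
z_0 = 0 + 0i, c = -0.1760 + -1.3780i
Iter 1: z = -0.1760 + -1.3780i, |z|^2 = 1.9299
Iter 2: z = -2.0439 + -0.8929i, |z|^2 = 4.9749
Escaped at iteration 2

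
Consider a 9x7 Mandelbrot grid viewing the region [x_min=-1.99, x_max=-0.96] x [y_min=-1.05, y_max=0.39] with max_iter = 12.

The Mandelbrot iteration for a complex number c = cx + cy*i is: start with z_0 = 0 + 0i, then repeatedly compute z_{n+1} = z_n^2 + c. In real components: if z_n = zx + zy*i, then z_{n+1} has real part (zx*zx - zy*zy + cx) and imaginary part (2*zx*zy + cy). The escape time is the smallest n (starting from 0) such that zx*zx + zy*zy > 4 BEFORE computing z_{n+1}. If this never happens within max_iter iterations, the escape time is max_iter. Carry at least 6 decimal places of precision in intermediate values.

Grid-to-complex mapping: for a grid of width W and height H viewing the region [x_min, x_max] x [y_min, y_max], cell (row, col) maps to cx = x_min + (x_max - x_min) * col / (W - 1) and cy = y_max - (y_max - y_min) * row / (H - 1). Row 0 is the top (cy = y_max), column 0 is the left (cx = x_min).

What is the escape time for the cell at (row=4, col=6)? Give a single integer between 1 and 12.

Answer: 4

Derivation:
z_0 = 0 + 0i, c = -1.2175 + -0.5700i
Iter 1: z = -1.2175 + -0.5700i, |z|^2 = 1.8072
Iter 2: z = -0.0601 + 0.8180i, |z|^2 = 0.6727
Iter 3: z = -1.8829 + -0.6683i, |z|^2 = 3.9921
Iter 4: z = 1.8813 + 1.9468i, |z|^2 = 7.3291
Escaped at iteration 4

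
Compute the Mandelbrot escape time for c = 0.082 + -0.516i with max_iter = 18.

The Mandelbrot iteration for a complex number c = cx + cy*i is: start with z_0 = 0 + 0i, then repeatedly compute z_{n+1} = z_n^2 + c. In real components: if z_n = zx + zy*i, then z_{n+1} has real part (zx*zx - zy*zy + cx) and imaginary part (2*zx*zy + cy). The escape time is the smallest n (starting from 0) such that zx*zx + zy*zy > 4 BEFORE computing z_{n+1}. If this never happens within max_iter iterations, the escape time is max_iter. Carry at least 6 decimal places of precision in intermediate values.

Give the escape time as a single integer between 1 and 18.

z_0 = 0 + 0i, c = 0.0820 + -0.5160i
Iter 1: z = 0.0820 + -0.5160i, |z|^2 = 0.2730
Iter 2: z = -0.1775 + -0.6006i, |z|^2 = 0.3923
Iter 3: z = -0.2472 + -0.3027i, |z|^2 = 0.1528
Iter 4: z = 0.0515 + -0.3663i, |z|^2 = 0.1368
Iter 5: z = -0.0495 + -0.5537i, |z|^2 = 0.3090
Iter 6: z = -0.2221 + -0.4611i, |z|^2 = 0.2620
Iter 7: z = -0.0813 + -0.3111i, |z|^2 = 0.1034
Iter 8: z = -0.0082 + -0.4654i, |z|^2 = 0.2167
Iter 9: z = -0.1345 + -0.5084i, |z|^2 = 0.2766
Iter 10: z = -0.1584 + -0.3792i, |z|^2 = 0.1689
Iter 11: z = -0.0367 + -0.3959i, |z|^2 = 0.1581
Iter 12: z = -0.0734 + -0.4869i, |z|^2 = 0.2425
Iter 13: z = -0.1497 + -0.4445i, |z|^2 = 0.2200
Iter 14: z = -0.0932 + -0.3829i, |z|^2 = 0.1553
Iter 15: z = -0.0559 + -0.4446i, |z|^2 = 0.2008
Iter 16: z = -0.1126 + -0.4663i, |z|^2 = 0.2301
Iter 17: z = -0.1227 + -0.4110i, |z|^2 = 0.1840

Answer: 18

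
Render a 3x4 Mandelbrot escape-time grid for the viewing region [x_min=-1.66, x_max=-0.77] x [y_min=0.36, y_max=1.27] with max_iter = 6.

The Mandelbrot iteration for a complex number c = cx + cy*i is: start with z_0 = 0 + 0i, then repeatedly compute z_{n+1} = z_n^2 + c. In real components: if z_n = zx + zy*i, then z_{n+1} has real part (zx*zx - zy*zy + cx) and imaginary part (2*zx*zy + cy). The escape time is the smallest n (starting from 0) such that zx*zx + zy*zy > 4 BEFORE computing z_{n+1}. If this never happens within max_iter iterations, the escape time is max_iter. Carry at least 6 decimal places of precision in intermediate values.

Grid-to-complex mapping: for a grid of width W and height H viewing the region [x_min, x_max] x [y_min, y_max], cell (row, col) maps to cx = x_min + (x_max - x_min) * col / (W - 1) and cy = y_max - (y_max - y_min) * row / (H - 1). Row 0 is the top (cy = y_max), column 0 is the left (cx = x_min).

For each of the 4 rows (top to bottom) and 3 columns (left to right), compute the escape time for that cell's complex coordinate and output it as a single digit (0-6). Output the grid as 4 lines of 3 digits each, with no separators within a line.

(row=0, col=0): c = -1.6600 + 1.2700i → escape time 1
(row=0, col=1): c = -1.2150 + 1.2700i → escape time 2
(row=0, col=2): c = -0.7700 + 1.2700i → escape time 3
(row=1, col=0): c = -1.6600 + 0.9667i → escape time 2
(row=1, col=1): c = -1.2150 + 0.9667i → escape time 3
(row=1, col=2): c = -0.7700 + 0.9667i → escape time 3
(row=2, col=0): c = -1.6600 + 0.6633i → escape time 3
(row=2, col=1): c = -1.2150 + 0.6633i → escape time 3
(row=2, col=2): c = -0.7700 + 0.6633i → escape time 5
(row=3, col=0): c = -1.6600 + 0.3600i → escape time 4
(row=3, col=1): c = -1.2150 + 0.3600i → escape time 6
(row=3, col=2): c = -0.7700 + 0.3600i → escape time 6

Answer: 123
233
335
466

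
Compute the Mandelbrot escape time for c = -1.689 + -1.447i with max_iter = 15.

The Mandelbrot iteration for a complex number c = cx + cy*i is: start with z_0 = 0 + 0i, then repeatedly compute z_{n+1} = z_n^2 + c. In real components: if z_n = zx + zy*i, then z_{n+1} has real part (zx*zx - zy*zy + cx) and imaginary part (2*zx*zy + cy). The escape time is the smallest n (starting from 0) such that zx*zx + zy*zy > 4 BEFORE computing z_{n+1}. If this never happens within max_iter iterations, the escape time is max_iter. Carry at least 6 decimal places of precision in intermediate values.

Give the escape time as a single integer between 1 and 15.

z_0 = 0 + 0i, c = -1.6890 + -1.4470i
Iter 1: z = -1.6890 + -1.4470i, |z|^2 = 4.9465
Escaped at iteration 1

Answer: 1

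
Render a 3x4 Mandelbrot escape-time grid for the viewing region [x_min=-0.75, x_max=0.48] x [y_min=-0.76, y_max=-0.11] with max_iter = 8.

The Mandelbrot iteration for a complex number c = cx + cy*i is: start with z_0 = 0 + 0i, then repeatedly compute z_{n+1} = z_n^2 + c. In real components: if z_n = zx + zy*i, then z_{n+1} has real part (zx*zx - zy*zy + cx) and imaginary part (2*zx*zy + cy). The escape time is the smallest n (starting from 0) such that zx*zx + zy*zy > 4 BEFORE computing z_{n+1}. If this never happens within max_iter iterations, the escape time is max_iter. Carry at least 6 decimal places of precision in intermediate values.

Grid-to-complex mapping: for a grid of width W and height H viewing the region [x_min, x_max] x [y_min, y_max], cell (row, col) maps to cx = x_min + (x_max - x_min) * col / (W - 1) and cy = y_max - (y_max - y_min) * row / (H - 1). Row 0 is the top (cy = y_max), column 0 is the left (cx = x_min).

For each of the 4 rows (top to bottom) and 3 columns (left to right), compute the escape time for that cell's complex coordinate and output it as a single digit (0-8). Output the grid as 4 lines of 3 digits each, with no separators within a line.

(row=0, col=0): c = -0.7500 + -0.1100i → escape time 8
(row=0, col=1): c = -0.1350 + -0.1100i → escape time 8
(row=0, col=2): c = 0.4800 + -0.1100i → escape time 5
(row=1, col=0): c = -0.7500 + -0.3267i → escape time 8
(row=1, col=1): c = -0.1350 + -0.3267i → escape time 8
(row=1, col=2): c = 0.4800 + -0.3267i → escape time 6
(row=2, col=0): c = -0.7500 + -0.5433i → escape time 6
(row=2, col=1): c = -0.1350 + -0.5433i → escape time 8
(row=2, col=2): c = 0.4800 + -0.5433i → escape time 5
(row=3, col=0): c = -0.7500 + -0.7600i → escape time 4
(row=3, col=1): c = -0.1350 + -0.7600i → escape time 8
(row=3, col=2): c = 0.4800 + -0.7600i → escape time 3

Answer: 885
886
685
483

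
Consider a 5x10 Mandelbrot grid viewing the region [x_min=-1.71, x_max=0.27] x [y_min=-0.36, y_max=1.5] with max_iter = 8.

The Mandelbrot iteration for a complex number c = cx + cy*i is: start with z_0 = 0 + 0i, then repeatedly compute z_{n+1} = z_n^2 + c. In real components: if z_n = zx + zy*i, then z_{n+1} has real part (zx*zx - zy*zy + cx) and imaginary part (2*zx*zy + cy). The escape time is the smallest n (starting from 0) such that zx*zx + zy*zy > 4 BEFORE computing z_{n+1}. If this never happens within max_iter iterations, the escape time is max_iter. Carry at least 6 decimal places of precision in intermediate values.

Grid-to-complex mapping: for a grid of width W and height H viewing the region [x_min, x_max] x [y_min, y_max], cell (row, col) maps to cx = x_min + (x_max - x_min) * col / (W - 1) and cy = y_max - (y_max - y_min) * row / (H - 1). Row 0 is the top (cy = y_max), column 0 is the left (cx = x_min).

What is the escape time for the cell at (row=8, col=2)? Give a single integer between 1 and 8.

Answer: 8

Derivation:
z_0 = 0 + 0i, c = -0.7200 + -0.1533i
Iter 1: z = -0.7200 + -0.1533i, |z|^2 = 0.5419
Iter 2: z = -0.2251 + 0.0675i, |z|^2 = 0.0552
Iter 3: z = -0.6739 + -0.1837i, |z|^2 = 0.4879
Iter 4: z = -0.2996 + 0.0943i, |z|^2 = 0.0987
Iter 5: z = -0.6391 + -0.2098i, |z|^2 = 0.4525
Iter 6: z = -0.3556 + 0.1149i, |z|^2 = 0.1396
Iter 7: z = -0.6068 + -0.2350i, |z|^2 = 0.4234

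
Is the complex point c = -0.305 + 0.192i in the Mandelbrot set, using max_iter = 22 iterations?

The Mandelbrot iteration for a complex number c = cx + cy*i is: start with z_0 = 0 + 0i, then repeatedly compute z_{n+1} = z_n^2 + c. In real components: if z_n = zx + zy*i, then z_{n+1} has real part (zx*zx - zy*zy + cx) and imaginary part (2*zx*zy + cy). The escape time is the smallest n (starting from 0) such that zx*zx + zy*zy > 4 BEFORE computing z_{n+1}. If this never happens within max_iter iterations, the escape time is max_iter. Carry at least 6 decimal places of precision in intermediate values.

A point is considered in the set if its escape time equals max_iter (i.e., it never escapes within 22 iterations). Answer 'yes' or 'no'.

Answer: yes

Derivation:
z_0 = 0 + 0i, c = -0.3050 + 0.1920i
Iter 1: z = -0.3050 + 0.1920i, |z|^2 = 0.1299
Iter 2: z = -0.2488 + 0.0749i, |z|^2 = 0.0675
Iter 3: z = -0.2487 + 0.1547i, |z|^2 = 0.0858
Iter 4: z = -0.2671 + 0.1150i, |z|^2 = 0.0846
Iter 5: z = -0.2469 + 0.1305i, |z|^2 = 0.0780
Iter 6: z = -0.2611 + 0.1275i, |z|^2 = 0.0844
Iter 7: z = -0.2531 + 0.1254i, |z|^2 = 0.0798
Iter 8: z = -0.2567 + 0.1285i, |z|^2 = 0.0824
Iter 9: z = -0.2556 + 0.1260i, |z|^2 = 0.0812
Iter 10: z = -0.2555 + 0.1276i, |z|^2 = 0.0816
Iter 11: z = -0.2560 + 0.1268i, |z|^2 = 0.0816
Iter 12: z = -0.2556 + 0.1271i, |z|^2 = 0.0815
Iter 13: z = -0.2558 + 0.1270i, |z|^2 = 0.0816
Iter 14: z = -0.2557 + 0.1270i, |z|^2 = 0.0815
Iter 15: z = -0.2558 + 0.1271i, |z|^2 = 0.0816
Iter 16: z = -0.2557 + 0.1270i, |z|^2 = 0.0815
Iter 17: z = -0.2557 + 0.1270i, |z|^2 = 0.0815
Iter 18: z = -0.2557 + 0.1270i, |z|^2 = 0.0815
Iter 19: z = -0.2557 + 0.1270i, |z|^2 = 0.0815
Iter 20: z = -0.2557 + 0.1270i, |z|^2 = 0.0815
Iter 21: z = -0.2557 + 0.1270i, |z|^2 = 0.0815
Did not escape in 22 iterations → in set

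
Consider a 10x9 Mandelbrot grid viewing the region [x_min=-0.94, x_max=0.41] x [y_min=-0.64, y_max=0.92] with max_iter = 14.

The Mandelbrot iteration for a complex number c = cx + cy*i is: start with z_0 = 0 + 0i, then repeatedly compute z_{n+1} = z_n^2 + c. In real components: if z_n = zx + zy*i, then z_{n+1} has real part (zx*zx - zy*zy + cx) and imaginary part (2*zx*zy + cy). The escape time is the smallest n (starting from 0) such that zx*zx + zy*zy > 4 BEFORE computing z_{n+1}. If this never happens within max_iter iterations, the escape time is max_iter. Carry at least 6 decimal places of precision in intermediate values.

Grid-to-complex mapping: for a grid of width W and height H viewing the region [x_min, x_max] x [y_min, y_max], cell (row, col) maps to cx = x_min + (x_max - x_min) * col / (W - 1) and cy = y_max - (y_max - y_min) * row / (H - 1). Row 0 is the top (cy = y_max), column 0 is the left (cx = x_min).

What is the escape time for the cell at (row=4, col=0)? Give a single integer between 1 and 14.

z_0 = 0 + 0i, c = -0.9400 + 0.1400i
Iter 1: z = -0.9400 + 0.1400i, |z|^2 = 0.9032
Iter 2: z = -0.0760 + -0.1232i, |z|^2 = 0.0210
Iter 3: z = -0.9494 + 0.1587i, |z|^2 = 0.9266
Iter 4: z = -0.0638 + -0.1614i, |z|^2 = 0.0301
Iter 5: z = -0.9620 + 0.1606i, |z|^2 = 0.9512
Iter 6: z = -0.0404 + -0.1690i, |z|^2 = 0.0302
Iter 7: z = -0.9669 + 0.1537i, |z|^2 = 0.9586
Iter 8: z = -0.0287 + -0.1571i, |z|^2 = 0.0255
Iter 9: z = -0.9639 + 0.1490i, |z|^2 = 0.9513
Iter 10: z = -0.0332 + -0.1473i, |z|^2 = 0.0228
Iter 11: z = -0.9606 + 0.1498i, |z|^2 = 0.9452
Iter 12: z = -0.0397 + -0.1477i, |z|^2 = 0.0234
Iter 13: z = -0.9602 + 0.1517i, |z|^2 = 0.9451

Answer: 14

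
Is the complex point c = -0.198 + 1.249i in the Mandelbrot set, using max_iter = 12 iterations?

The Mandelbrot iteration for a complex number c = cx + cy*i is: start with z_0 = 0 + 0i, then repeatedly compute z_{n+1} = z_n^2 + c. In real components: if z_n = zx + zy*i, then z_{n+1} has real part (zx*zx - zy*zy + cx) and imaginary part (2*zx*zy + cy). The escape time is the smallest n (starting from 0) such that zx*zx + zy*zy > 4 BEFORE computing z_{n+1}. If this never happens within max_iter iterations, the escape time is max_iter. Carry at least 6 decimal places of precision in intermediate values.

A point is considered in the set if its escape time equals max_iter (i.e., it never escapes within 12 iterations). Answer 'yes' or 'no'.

z_0 = 0 + 0i, c = -0.1980 + 1.2490i
Iter 1: z = -0.1980 + 1.2490i, |z|^2 = 1.5992
Iter 2: z = -1.7188 + 0.7544i, |z|^2 = 3.5234
Iter 3: z = 2.1871 + -1.3443i, |z|^2 = 6.5908
Escaped at iteration 3

Answer: no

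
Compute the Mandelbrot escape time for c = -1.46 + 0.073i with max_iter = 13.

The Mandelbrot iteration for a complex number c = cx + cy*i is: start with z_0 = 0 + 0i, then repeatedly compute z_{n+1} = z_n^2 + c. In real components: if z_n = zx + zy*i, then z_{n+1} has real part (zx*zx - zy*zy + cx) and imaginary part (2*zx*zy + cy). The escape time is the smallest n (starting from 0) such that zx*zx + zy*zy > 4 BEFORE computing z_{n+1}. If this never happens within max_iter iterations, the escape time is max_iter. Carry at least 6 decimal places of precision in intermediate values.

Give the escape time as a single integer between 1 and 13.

Answer: 9

Derivation:
z_0 = 0 + 0i, c = -1.4600 + 0.0730i
Iter 1: z = -1.4600 + 0.0730i, |z|^2 = 2.1369
Iter 2: z = 0.6663 + -0.1402i, |z|^2 = 0.4636
Iter 3: z = -1.0357 + -0.1138i, |z|^2 = 1.0857
Iter 4: z = -0.4002 + 0.3087i, |z|^2 = 0.2554
Iter 5: z = -1.3951 + -0.1741i, |z|^2 = 1.9766
Iter 6: z = 0.4560 + 0.5587i, |z|^2 = 0.5201
Iter 7: z = -1.5642 + 0.5825i, |z|^2 = 2.7860
Iter 8: z = 0.6473 + -1.7494i, |z|^2 = 3.4792
Iter 9: z = -4.1014 + -2.1916i, |z|^2 = 21.6243
Escaped at iteration 9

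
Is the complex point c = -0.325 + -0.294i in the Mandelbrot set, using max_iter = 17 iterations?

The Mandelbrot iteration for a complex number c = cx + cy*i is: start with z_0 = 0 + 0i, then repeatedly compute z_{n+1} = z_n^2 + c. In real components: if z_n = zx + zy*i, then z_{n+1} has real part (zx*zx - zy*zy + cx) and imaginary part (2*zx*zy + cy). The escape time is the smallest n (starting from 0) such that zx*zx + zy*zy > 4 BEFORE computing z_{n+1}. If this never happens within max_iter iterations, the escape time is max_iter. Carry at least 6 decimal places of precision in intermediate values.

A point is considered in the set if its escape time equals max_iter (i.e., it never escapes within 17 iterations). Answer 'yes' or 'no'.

Answer: yes

Derivation:
z_0 = 0 + 0i, c = -0.3250 + -0.2940i
Iter 1: z = -0.3250 + -0.2940i, |z|^2 = 0.1921
Iter 2: z = -0.3058 + -0.1029i, |z|^2 = 0.1041
Iter 3: z = -0.2421 + -0.2311i, |z|^2 = 0.1120
Iter 4: z = -0.3198 + -0.1821i, |z|^2 = 0.1354
Iter 5: z = -0.2559 + -0.1775i, |z|^2 = 0.0970
Iter 6: z = -0.2910 + -0.2031i, |z|^2 = 0.1260
Iter 7: z = -0.2816 + -0.1758i, |z|^2 = 0.1102
Iter 8: z = -0.2766 + -0.1950i, |z|^2 = 0.1145
Iter 9: z = -0.2865 + -0.1861i, |z|^2 = 0.1167
Iter 10: z = -0.2775 + -0.1873i, |z|^2 = 0.1121
Iter 11: z = -0.2831 + -0.1900i, |z|^2 = 0.1162
Iter 12: z = -0.2810 + -0.1864i, |z|^2 = 0.1137
Iter 13: z = -0.2808 + -0.1892i, |z|^2 = 0.1147
Iter 14: z = -0.2820 + -0.1877i, |z|^2 = 0.1147
Iter 15: z = -0.2807 + -0.1881i, |z|^2 = 0.1142
Iter 16: z = -0.2816 + -0.1884i, |z|^2 = 0.1148
Did not escape in 17 iterations → in set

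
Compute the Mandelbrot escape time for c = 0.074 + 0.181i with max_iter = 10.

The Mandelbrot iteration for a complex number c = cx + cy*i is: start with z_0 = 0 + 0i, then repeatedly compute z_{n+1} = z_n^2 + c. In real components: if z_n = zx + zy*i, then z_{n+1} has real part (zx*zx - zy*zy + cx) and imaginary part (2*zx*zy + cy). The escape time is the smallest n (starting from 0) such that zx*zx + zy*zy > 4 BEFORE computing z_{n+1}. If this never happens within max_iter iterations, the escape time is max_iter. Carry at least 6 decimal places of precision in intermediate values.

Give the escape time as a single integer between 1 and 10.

z_0 = 0 + 0i, c = 0.0740 + 0.1810i
Iter 1: z = 0.0740 + 0.1810i, |z|^2 = 0.0382
Iter 2: z = 0.0467 + 0.2078i, |z|^2 = 0.0454
Iter 3: z = 0.0330 + 0.2004i, |z|^2 = 0.0413
Iter 4: z = 0.0349 + 0.1942i, |z|^2 = 0.0389
Iter 5: z = 0.0375 + 0.1946i, |z|^2 = 0.0393
Iter 6: z = 0.0375 + 0.1956i, |z|^2 = 0.0397
Iter 7: z = 0.0372 + 0.1957i, |z|^2 = 0.0397
Iter 8: z = 0.0371 + 0.1955i, |z|^2 = 0.0396
Iter 9: z = 0.0371 + 0.1955i, |z|^2 = 0.0396

Answer: 10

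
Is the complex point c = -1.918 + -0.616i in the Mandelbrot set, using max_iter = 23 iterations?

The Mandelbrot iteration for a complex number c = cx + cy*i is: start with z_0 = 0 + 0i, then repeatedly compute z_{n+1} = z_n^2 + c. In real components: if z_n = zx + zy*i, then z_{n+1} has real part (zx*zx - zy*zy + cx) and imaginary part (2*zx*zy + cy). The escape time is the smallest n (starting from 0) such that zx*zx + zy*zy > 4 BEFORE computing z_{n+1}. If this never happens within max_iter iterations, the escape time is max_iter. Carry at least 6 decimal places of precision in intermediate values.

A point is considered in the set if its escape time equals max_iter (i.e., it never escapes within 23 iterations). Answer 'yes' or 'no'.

Answer: no

Derivation:
z_0 = 0 + 0i, c = -1.9180 + -0.6160i
Iter 1: z = -1.9180 + -0.6160i, |z|^2 = 4.0582
Escaped at iteration 1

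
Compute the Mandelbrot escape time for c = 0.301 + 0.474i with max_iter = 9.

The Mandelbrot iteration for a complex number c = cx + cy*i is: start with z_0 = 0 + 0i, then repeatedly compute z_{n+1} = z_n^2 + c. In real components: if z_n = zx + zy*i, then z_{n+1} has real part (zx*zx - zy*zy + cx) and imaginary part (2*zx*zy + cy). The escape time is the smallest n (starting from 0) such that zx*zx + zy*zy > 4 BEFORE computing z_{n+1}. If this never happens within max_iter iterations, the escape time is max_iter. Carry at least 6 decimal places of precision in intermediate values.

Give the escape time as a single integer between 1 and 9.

z_0 = 0 + 0i, c = 0.3010 + 0.4740i
Iter 1: z = 0.3010 + 0.4740i, |z|^2 = 0.3153
Iter 2: z = 0.1669 + 0.7593i, |z|^2 = 0.6045
Iter 3: z = -0.2477 + 0.7275i, |z|^2 = 0.5906
Iter 4: z = -0.1669 + 0.1135i, |z|^2 = 0.0407
Iter 5: z = 0.3160 + 0.4361i, |z|^2 = 0.2900
Iter 6: z = 0.2106 + 0.7496i, |z|^2 = 0.6063
Iter 7: z = -0.2165 + 0.7898i, |z|^2 = 0.6706
Iter 8: z = -0.2759 + 0.1320i, |z|^2 = 0.0935

Answer: 9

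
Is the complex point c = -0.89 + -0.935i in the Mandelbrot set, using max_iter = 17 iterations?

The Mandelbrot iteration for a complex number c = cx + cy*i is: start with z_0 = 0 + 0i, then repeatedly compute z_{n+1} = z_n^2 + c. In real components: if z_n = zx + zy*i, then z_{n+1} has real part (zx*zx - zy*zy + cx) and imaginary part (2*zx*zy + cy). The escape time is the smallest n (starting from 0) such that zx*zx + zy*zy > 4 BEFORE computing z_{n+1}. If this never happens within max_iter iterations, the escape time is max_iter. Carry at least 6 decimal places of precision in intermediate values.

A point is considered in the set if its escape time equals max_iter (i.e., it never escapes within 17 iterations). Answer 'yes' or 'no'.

Answer: no

Derivation:
z_0 = 0 + 0i, c = -0.8900 + -0.9350i
Iter 1: z = -0.8900 + -0.9350i, |z|^2 = 1.6663
Iter 2: z = -0.9721 + 0.7293i, |z|^2 = 1.4769
Iter 3: z = -0.4769 + -2.3529i, |z|^2 = 5.7637
Escaped at iteration 3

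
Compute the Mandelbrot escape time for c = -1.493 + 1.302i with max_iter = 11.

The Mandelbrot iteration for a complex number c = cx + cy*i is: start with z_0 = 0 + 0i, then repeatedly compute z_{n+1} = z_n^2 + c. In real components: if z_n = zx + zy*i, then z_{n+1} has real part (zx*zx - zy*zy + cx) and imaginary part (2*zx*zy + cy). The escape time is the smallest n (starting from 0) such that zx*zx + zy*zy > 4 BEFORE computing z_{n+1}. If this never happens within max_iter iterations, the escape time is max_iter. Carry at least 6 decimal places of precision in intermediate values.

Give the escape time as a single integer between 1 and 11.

Answer: 2

Derivation:
z_0 = 0 + 0i, c = -1.4930 + 1.3020i
Iter 1: z = -1.4930 + 1.3020i, |z|^2 = 3.9243
Iter 2: z = -0.9592 + -2.5858i, |z|^2 = 7.6062
Escaped at iteration 2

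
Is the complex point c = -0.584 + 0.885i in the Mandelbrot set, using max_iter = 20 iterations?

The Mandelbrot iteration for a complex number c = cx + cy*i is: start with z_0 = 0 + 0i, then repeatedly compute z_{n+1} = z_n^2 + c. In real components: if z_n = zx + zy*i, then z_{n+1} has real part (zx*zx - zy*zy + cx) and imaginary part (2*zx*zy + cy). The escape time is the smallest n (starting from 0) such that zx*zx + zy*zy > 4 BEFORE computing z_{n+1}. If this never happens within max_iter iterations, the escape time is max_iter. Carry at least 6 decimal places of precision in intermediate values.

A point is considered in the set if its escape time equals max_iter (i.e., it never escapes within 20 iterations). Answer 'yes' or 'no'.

Answer: no

Derivation:
z_0 = 0 + 0i, c = -0.5840 + 0.8850i
Iter 1: z = -0.5840 + 0.8850i, |z|^2 = 1.1243
Iter 2: z = -1.0262 + -0.1487i, |z|^2 = 1.0751
Iter 3: z = 0.4469 + 1.1901i, |z|^2 = 1.6162
Iter 4: z = -1.8007 + 1.9488i, |z|^2 = 7.0403
Escaped at iteration 4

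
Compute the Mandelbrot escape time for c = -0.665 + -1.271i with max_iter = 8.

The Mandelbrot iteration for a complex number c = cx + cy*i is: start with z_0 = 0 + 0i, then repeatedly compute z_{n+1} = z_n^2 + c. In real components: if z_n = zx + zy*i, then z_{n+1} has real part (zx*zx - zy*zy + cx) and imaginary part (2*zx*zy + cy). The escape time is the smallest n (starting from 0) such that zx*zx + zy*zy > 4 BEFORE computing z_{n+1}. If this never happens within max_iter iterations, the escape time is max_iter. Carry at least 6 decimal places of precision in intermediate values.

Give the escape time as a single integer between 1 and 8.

Answer: 3

Derivation:
z_0 = 0 + 0i, c = -0.6650 + -1.2710i
Iter 1: z = -0.6650 + -1.2710i, |z|^2 = 2.0577
Iter 2: z = -1.8382 + 0.4194i, |z|^2 = 3.5550
Iter 3: z = 2.5381 + -2.8130i, |z|^2 = 14.3550
Escaped at iteration 3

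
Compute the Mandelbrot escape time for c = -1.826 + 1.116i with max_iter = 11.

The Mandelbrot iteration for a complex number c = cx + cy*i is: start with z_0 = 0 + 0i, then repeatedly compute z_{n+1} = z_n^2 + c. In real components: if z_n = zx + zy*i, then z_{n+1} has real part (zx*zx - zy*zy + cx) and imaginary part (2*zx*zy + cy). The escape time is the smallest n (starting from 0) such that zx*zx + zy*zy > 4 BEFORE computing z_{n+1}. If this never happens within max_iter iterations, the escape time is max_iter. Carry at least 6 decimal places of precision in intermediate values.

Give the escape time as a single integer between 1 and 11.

Answer: 1

Derivation:
z_0 = 0 + 0i, c = -1.8260 + 1.1160i
Iter 1: z = -1.8260 + 1.1160i, |z|^2 = 4.5797
Escaped at iteration 1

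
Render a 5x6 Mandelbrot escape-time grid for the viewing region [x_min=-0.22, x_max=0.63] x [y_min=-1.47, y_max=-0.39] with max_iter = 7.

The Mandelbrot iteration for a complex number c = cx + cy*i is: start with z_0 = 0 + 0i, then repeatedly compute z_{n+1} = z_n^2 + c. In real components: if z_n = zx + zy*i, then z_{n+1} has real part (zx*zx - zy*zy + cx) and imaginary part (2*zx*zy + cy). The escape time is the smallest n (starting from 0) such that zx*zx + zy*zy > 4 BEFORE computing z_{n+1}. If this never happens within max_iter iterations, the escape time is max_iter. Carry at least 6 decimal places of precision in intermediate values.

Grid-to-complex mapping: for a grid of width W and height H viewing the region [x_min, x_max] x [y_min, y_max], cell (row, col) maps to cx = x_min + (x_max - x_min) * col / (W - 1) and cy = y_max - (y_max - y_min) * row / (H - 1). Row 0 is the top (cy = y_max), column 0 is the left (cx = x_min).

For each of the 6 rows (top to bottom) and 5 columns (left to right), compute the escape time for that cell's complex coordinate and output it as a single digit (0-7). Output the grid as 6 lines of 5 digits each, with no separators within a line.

Answer: 77773
77773
77543
67432
32222
22222

Derivation:
(row=0, col=0): c = -0.2200 + -0.3900i → escape time 7
(row=0, col=1): c = -0.0075 + -0.3900i → escape time 7
(row=0, col=2): c = 0.2050 + -0.3900i → escape time 7
(row=0, col=3): c = 0.4175 + -0.3900i → escape time 7
(row=0, col=4): c = 0.6300 + -0.3900i → escape time 3
(row=1, col=0): c = -0.2200 + -0.6060i → escape time 7
(row=1, col=1): c = -0.0075 + -0.6060i → escape time 7
(row=1, col=2): c = 0.2050 + -0.6060i → escape time 7
(row=1, col=3): c = 0.4175 + -0.6060i → escape time 7
(row=1, col=4): c = 0.6300 + -0.6060i → escape time 3
(row=2, col=0): c = -0.2200 + -0.8220i → escape time 7
(row=2, col=1): c = -0.0075 + -0.8220i → escape time 7
(row=2, col=2): c = 0.2050 + -0.8220i → escape time 5
(row=2, col=3): c = 0.4175 + -0.8220i → escape time 4
(row=2, col=4): c = 0.6300 + -0.8220i → escape time 3
(row=3, col=0): c = -0.2200 + -1.0380i → escape time 6
(row=3, col=1): c = -0.0075 + -1.0380i → escape time 7
(row=3, col=2): c = 0.2050 + -1.0380i → escape time 4
(row=3, col=3): c = 0.4175 + -1.0380i → escape time 3
(row=3, col=4): c = 0.6300 + -1.0380i → escape time 2
(row=4, col=0): c = -0.2200 + -1.2540i → escape time 3
(row=4, col=1): c = -0.0075 + -1.2540i → escape time 2
(row=4, col=2): c = 0.2050 + -1.2540i → escape time 2
(row=4, col=3): c = 0.4175 + -1.2540i → escape time 2
(row=4, col=4): c = 0.6300 + -1.2540i → escape time 2
(row=5, col=0): c = -0.2200 + -1.4700i → escape time 2
(row=5, col=1): c = -0.0075 + -1.4700i → escape time 2
(row=5, col=2): c = 0.2050 + -1.4700i → escape time 2
(row=5, col=3): c = 0.4175 + -1.4700i → escape time 2
(row=5, col=4): c = 0.6300 + -1.4700i → escape time 2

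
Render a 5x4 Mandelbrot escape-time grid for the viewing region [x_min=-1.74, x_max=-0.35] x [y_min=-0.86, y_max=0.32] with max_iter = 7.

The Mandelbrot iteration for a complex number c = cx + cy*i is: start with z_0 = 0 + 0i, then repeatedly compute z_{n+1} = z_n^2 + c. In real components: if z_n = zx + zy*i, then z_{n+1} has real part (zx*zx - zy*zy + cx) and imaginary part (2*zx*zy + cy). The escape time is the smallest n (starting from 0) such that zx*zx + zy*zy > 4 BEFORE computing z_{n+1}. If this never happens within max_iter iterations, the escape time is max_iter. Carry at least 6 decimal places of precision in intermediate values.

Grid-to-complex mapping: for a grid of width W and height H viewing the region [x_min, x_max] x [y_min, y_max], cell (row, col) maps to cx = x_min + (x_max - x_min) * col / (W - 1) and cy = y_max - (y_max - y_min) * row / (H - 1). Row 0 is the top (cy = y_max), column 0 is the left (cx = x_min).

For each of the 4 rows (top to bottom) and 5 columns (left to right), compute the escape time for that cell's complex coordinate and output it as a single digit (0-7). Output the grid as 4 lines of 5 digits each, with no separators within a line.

Answer: 45777
67777
34577
23346

Derivation:
(row=0, col=0): c = -1.7400 + 0.3200i → escape time 4
(row=0, col=1): c = -1.3925 + 0.3200i → escape time 5
(row=0, col=2): c = -1.0450 + 0.3200i → escape time 7
(row=0, col=3): c = -0.6975 + 0.3200i → escape time 7
(row=0, col=4): c = -0.3500 + 0.3200i → escape time 7
(row=1, col=0): c = -1.7400 + -0.0733i → escape time 6
(row=1, col=1): c = -1.3925 + -0.0733i → escape time 7
(row=1, col=2): c = -1.0450 + -0.0733i → escape time 7
(row=1, col=3): c = -0.6975 + -0.0733i → escape time 7
(row=1, col=4): c = -0.3500 + -0.0733i → escape time 7
(row=2, col=0): c = -1.7400 + -0.4667i → escape time 3
(row=2, col=1): c = -1.3925 + -0.4667i → escape time 4
(row=2, col=2): c = -1.0450 + -0.4667i → escape time 5
(row=2, col=3): c = -0.6975 + -0.4667i → escape time 7
(row=2, col=4): c = -0.3500 + -0.4667i → escape time 7
(row=3, col=0): c = -1.7400 + -0.8600i → escape time 2
(row=3, col=1): c = -1.3925 + -0.8600i → escape time 3
(row=3, col=2): c = -1.0450 + -0.8600i → escape time 3
(row=3, col=3): c = -0.6975 + -0.8600i → escape time 4
(row=3, col=4): c = -0.3500 + -0.8600i → escape time 6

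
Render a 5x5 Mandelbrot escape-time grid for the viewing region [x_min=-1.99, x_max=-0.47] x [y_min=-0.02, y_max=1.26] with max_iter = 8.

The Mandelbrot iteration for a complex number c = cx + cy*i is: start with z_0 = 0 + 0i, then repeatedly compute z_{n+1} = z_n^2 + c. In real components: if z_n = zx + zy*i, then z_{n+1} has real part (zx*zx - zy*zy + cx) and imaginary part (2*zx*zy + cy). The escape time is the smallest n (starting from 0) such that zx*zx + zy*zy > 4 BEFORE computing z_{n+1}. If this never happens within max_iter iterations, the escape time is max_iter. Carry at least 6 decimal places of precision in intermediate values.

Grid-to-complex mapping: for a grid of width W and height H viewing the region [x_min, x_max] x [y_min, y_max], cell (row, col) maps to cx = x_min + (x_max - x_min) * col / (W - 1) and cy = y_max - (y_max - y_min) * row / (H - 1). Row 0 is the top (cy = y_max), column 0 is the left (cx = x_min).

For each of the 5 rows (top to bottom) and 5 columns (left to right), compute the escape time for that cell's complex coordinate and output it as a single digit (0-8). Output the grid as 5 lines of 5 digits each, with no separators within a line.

Answer: 11233
12334
13358
14888
58888

Derivation:
(row=0, col=0): c = -1.9900 + 1.2600i → escape time 1
(row=0, col=1): c = -1.6100 + 1.2600i → escape time 1
(row=0, col=2): c = -1.2300 + 1.2600i → escape time 2
(row=0, col=3): c = -0.8500 + 1.2600i → escape time 3
(row=0, col=4): c = -0.4700 + 1.2600i → escape time 3
(row=1, col=0): c = -1.9900 + 0.9400i → escape time 1
(row=1, col=1): c = -1.6100 + 0.9400i → escape time 2
(row=1, col=2): c = -1.2300 + 0.9400i → escape time 3
(row=1, col=3): c = -0.8500 + 0.9400i → escape time 3
(row=1, col=4): c = -0.4700 + 0.9400i → escape time 4
(row=2, col=0): c = -1.9900 + 0.6200i → escape time 1
(row=2, col=1): c = -1.6100 + 0.6200i → escape time 3
(row=2, col=2): c = -1.2300 + 0.6200i → escape time 3
(row=2, col=3): c = -0.8500 + 0.6200i → escape time 5
(row=2, col=4): c = -0.4700 + 0.6200i → escape time 8
(row=3, col=0): c = -1.9900 + 0.3000i → escape time 1
(row=3, col=1): c = -1.6100 + 0.3000i → escape time 4
(row=3, col=2): c = -1.2300 + 0.3000i → escape time 8
(row=3, col=3): c = -0.8500 + 0.3000i → escape time 8
(row=3, col=4): c = -0.4700 + 0.3000i → escape time 8
(row=4, col=0): c = -1.9900 + -0.0200i → escape time 5
(row=4, col=1): c = -1.6100 + -0.0200i → escape time 8
(row=4, col=2): c = -1.2300 + -0.0200i → escape time 8
(row=4, col=3): c = -0.8500 + -0.0200i → escape time 8
(row=4, col=4): c = -0.4700 + -0.0200i → escape time 8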